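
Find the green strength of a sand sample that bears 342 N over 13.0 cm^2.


Formula: Compressive Strength = Force / Area
Strength = 342 N / 13.0 cm^2 = 26.3077 N/cm^2

Final answer: 26.3077 N/cm^2


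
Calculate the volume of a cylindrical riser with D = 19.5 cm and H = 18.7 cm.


Formula: V = pi * (D/2)^2 * H  (cylinder volume)
Radius = D/2 = 19.5/2 = 9.75 cm
V = pi * 9.75^2 * 18.7 = 5584.7111 cm^3

5584.7111 cm^3


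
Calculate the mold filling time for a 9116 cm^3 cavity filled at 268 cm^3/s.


Formula: t_fill = V_mold / Q_flow
t = 9116 cm^3 / 268 cm^3/s = 34.0149 s


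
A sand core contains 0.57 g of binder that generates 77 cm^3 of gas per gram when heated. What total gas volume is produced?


Formula: V_gas = W_binder * gas_evolution_rate
V = 0.57 g * 77 cm^3/g = 43.8900 cm^3

Final answer: 43.8900 cm^3


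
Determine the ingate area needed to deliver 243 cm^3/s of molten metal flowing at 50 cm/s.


Formula: A_ingate = Q / v  (continuity equation)
A = 243 cm^3/s / 50 cm/s = 4.8600 cm^2


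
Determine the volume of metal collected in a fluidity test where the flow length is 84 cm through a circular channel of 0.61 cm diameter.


Formula: V = pi * (d/2)^2 * L  (cylinder volume)
Radius = 0.61/2 = 0.305 cm
V = pi * 0.305^2 * 84 = 24.5487 cm^3

Answer: 24.5487 cm^3


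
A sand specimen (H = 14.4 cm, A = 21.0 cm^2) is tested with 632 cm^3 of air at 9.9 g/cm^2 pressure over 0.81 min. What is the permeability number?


Formula: Permeability Number P = (V * H) / (p * A * t)
Numerator: V * H = 632 * 14.4 = 9100.8
Denominator: p * A * t = 9.9 * 21.0 * 0.81 = 168.399
P = 9100.8 / 168.399 = 54.0431

Final answer: 54.0431


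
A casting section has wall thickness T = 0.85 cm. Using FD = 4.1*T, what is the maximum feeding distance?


Formula: FD = 4.1 * T  (riser feeding-distance rule)
FD = 4.1 * 0.85 cm = 3.4850 cm

3.4850 cm


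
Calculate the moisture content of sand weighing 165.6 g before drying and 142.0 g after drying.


Formula: MC = (W_wet - W_dry) / W_wet * 100
Water mass = 165.6 - 142.0 = 23.6 g
MC = 23.6 / 165.6 * 100 = 14.2512%

14.2512%


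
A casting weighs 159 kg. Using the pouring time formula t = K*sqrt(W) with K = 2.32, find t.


Formula: t = K * sqrt(W)
sqrt(W) = sqrt(159) = 12.60952
t = 2.32 * 12.60952 = 29.2541 s

Final answer: 29.2541 s


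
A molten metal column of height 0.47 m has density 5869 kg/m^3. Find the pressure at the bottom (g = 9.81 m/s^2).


Formula: P = rho * g * h
rho * g = 5869 * 9.81 = 57574.89 N/m^3
P = 57574.89 * 0.47 = 27060.1983 Pa

27060.1983 Pa


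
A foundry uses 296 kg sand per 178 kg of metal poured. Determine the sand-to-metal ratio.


Formula: Sand-to-Metal Ratio = W_sand / W_metal
Ratio = 296 kg / 178 kg = 1.6629

Final answer: 1.6629


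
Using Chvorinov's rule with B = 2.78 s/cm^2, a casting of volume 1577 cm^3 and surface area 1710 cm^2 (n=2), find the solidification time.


Formula: t_s = B * (V/A)^n  (Chvorinov's rule, n=2)
Modulus M = V/A = 1577/1710 = 0.922222 cm
M^2 = 0.922222^2 = 0.850493 cm^2
t_s = 2.78 * 0.850493 = 2.3644 s

Final answer: 2.3644 s


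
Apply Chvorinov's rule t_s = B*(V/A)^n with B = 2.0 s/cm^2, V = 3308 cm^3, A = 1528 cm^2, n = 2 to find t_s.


Formula: t_s = B * (V/A)^n  (Chvorinov's rule, n=2)
Modulus M = V/A = 3308/1528 = 2.164921 cm
M^2 = 2.164921^2 = 4.686883 cm^2
t_s = 2.0 * 4.686883 = 9.3738 s

Final answer: 9.3738 s


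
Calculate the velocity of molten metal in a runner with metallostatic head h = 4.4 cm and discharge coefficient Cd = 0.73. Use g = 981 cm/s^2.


Formula: v = Cd * sqrt(2 * g * h)  (Torricelli with discharge coefficient)
2*g*h = 2 * 981 * 4.4 = 8632.8 cm^2/s^2
sqrt(8632.8) = 92.91286 cm/s
v = 0.73 * 92.91286 = 67.8264 cm/s

Answer: 67.8264 cm/s


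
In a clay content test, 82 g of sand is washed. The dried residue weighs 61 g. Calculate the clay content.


Formula: Clay% = (W_total - W_washed) / W_total * 100
Clay mass = 82 - 61 = 21 g
Clay% = 21 / 82 * 100 = 25.6098%


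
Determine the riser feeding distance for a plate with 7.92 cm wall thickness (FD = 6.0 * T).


Formula: FD = 6.0 * T  (riser feeding-distance rule)
FD = 6.0 * 7.92 cm = 47.5200 cm

Answer: 47.5200 cm


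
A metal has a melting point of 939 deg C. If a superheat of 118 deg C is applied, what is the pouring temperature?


Formula: T_pour = T_melt + Superheat
T_pour = 939 + 118 = 1057 deg C

1057 deg C


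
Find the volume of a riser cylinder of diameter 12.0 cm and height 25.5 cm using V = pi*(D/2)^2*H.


Formula: V = pi * (D/2)^2 * H  (cylinder volume)
Radius = D/2 = 12.0/2 = 6.0 cm
V = pi * 6.0^2 * 25.5 = 2883.9821 cm^3


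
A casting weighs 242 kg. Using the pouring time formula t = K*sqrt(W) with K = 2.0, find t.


Formula: t = K * sqrt(W)
sqrt(W) = sqrt(242) = 15.55635
t = 2.0 * 15.55635 = 31.1127 s

Answer: 31.1127 s


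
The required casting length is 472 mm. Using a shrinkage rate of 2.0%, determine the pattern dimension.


Formula: L_pattern = L_casting * (1 + shrinkage_rate/100)
Shrinkage factor = 1 + 2.0/100 = 1.02
L_pattern = 472 mm * 1.02 = 481.4400 mm

Final answer: 481.4400 mm


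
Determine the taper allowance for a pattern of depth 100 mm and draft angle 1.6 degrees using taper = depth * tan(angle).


Formula: taper = depth * tan(draft_angle)
tan(1.6 deg) = 0.0279325
taper = 100 mm * 0.0279325 = 2.7933 mm

Final answer: 2.7933 mm


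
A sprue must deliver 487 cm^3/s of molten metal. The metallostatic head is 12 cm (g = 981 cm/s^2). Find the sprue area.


Formula: v = sqrt(2*g*h), A = Q/v
Velocity: v = sqrt(2 * 981 * 12) = sqrt(23544) = 153.4405 cm/s
Sprue area: A = Q / v = 487 / 153.4405 = 3.1739 cm^2

Answer: 3.1739 cm^2


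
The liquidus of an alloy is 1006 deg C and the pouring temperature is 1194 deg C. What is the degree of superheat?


Formula: Superheat = T_pour - T_melt
Superheat = 1194 - 1006 = 188 deg C

Final answer: 188 deg C


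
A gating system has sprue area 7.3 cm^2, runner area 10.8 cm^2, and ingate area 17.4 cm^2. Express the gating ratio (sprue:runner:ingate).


Sprue:Runner:Ingate = 1 : 10.8/7.3 : 17.4/7.3 = 1:1.48:2.38

Answer: 1:1.48:2.38


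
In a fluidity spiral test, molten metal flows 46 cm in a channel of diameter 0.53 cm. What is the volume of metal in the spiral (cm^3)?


Formula: V = pi * (d/2)^2 * L  (cylinder volume)
Radius = 0.53/2 = 0.265 cm
V = pi * 0.265^2 * 46 = 10.1484 cm^3

Answer: 10.1484 cm^3


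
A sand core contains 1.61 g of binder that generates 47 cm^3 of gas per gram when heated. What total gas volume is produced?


Formula: V_gas = W_binder * gas_evolution_rate
V = 1.61 g * 47 cm^3/g = 75.6700 cm^3


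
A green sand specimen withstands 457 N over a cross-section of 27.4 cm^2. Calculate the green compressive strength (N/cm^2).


Formula: Compressive Strength = Force / Area
Strength = 457 N / 27.4 cm^2 = 16.6788 N/cm^2


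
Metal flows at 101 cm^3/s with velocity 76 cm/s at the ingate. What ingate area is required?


Formula: A_ingate = Q / v  (continuity equation)
A = 101 cm^3/s / 76 cm/s = 1.3289 cm^2


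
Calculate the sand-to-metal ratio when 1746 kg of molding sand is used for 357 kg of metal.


Formula: Sand-to-Metal Ratio = W_sand / W_metal
Ratio = 1746 kg / 357 kg = 4.8908


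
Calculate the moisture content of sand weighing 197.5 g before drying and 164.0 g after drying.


Formula: MC = (W_wet - W_dry) / W_wet * 100
Water mass = 197.5 - 164.0 = 33.5 g
MC = 33.5 / 197.5 * 100 = 16.9620%


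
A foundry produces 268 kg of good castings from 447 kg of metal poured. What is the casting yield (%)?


Formula: Casting Yield = (W_good / W_total) * 100
Yield = (268 kg / 447 kg) * 100 = 59.9553%

Final answer: 59.9553%


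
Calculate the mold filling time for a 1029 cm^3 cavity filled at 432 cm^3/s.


Formula: t_fill = V_mold / Q_flow
t = 1029 cm^3 / 432 cm^3/s = 2.3819 s

Answer: 2.3819 s


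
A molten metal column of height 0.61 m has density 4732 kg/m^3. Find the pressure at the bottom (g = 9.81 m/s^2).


Formula: P = rho * g * h
rho * g = 4732 * 9.81 = 46420.92 N/m^3
P = 46420.92 * 0.61 = 28316.7612 Pa

28316.7612 Pa


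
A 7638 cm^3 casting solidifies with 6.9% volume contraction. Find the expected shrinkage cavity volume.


Formula: V_shrink = V_casting * shrinkage_pct / 100
V_shrink = 7638 cm^3 * 6.9 / 100 = 527.0220 cm^3


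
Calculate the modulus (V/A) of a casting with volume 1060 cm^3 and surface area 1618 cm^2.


Formula: Casting Modulus M = V / A
M = 1060 cm^3 / 1618 cm^2 = 0.6551 cm

Answer: 0.6551 cm


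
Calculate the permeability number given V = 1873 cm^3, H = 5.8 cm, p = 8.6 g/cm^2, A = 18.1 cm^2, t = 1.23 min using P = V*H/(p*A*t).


Formula: Permeability Number P = (V * H) / (p * A * t)
Numerator: V * H = 1873 * 5.8 = 10863.4
Denominator: p * A * t = 8.6 * 18.1 * 1.23 = 191.4618
P = 10863.4 / 191.4618 = 56.7393

Answer: 56.7393


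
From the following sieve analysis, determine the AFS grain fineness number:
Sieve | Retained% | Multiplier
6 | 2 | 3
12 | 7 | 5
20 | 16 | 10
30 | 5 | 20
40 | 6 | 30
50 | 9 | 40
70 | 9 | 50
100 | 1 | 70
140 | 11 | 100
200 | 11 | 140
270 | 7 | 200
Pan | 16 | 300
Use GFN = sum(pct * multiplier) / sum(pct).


Formula: GFN = sum(pct * multiplier) / sum(pct)
sum(pct * multiplier) = 10201
sum(pct) = 100
GFN = 10201 / 100 = 102.01

Final answer: 102.01


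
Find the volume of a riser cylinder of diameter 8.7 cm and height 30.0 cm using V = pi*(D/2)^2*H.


Formula: V = pi * (D/2)^2 * H  (cylinder volume)
Radius = D/2 = 8.7/2 = 4.35 cm
V = pi * 4.35^2 * 30.0 = 1783.4036 cm^3


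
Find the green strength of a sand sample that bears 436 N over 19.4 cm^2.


Formula: Compressive Strength = Force / Area
Strength = 436 N / 19.4 cm^2 = 22.4742 N/cm^2


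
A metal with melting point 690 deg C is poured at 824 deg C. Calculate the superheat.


Formula: Superheat = T_pour - T_melt
Superheat = 824 - 690 = 134 deg C

Final answer: 134 deg C


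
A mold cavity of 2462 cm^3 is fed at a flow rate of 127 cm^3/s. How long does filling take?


Formula: t_fill = V_mold / Q_flow
t = 2462 cm^3 / 127 cm^3/s = 19.3858 s


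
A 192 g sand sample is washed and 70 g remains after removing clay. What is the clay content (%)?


Formula: Clay% = (W_total - W_washed) / W_total * 100
Clay mass = 192 - 70 = 122 g
Clay% = 122 / 192 * 100 = 63.5417%

63.5417%


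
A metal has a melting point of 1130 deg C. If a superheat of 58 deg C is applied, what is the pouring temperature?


Formula: T_pour = T_melt + Superheat
T_pour = 1130 + 58 = 1188 deg C

1188 deg C


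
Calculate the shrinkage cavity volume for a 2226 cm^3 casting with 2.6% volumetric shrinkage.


Formula: V_shrink = V_casting * shrinkage_pct / 100
V_shrink = 2226 cm^3 * 2.6 / 100 = 57.8760 cm^3

Final answer: 57.8760 cm^3


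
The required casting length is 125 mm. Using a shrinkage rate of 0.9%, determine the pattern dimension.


Formula: L_pattern = L_casting * (1 + shrinkage_rate/100)
Shrinkage factor = 1 + 0.9/100 = 1.009
L_pattern = 125 mm * 1.009 = 126.1250 mm

Answer: 126.1250 mm


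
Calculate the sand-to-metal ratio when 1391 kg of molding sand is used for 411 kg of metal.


Formula: Sand-to-Metal Ratio = W_sand / W_metal
Ratio = 1391 kg / 411 kg = 3.3844

Answer: 3.3844


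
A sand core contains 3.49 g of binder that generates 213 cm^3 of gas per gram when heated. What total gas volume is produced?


Formula: V_gas = W_binder * gas_evolution_rate
V = 3.49 g * 213 cm^3/g = 743.3700 cm^3

Answer: 743.3700 cm^3


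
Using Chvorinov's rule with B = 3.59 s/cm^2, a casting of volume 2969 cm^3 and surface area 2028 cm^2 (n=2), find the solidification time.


Formula: t_s = B * (V/A)^n  (Chvorinov's rule, n=2)
Modulus M = V/A = 2969/2028 = 1.464004 cm
M^2 = 1.464004^2 = 2.143308 cm^2
t_s = 3.59 * 2.143308 = 7.6945 s

Answer: 7.6945 s


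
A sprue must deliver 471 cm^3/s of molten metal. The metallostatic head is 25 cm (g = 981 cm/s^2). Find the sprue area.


Formula: v = sqrt(2*g*h), A = Q/v
Velocity: v = sqrt(2 * 981 * 25) = sqrt(49050) = 221.4723 cm/s
Sprue area: A = Q / v = 471 / 221.4723 = 2.1267 cm^2

Answer: 2.1267 cm^2


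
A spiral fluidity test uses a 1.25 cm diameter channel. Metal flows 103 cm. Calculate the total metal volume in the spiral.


Formula: V = pi * (d/2)^2 * L  (cylinder volume)
Radius = 1.25/2 = 0.625 cm
V = pi * 0.625^2 * 103 = 126.4000 cm^3

Answer: 126.4000 cm^3


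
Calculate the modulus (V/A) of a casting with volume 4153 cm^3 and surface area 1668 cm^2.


Formula: Casting Modulus M = V / A
M = 4153 cm^3 / 1668 cm^2 = 2.4898 cm

Final answer: 2.4898 cm


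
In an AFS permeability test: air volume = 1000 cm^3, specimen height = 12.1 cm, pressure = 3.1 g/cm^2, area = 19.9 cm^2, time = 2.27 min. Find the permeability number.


Formula: Permeability Number P = (V * H) / (p * A * t)
Numerator: V * H = 1000 * 12.1 = 12100.0
Denominator: p * A * t = 3.1 * 19.9 * 2.27 = 140.0363
P = 12100.0 / 140.0363 = 86.4062

Answer: 86.4062


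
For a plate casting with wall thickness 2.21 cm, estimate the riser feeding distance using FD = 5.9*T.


Formula: FD = 5.9 * T  (riser feeding-distance rule)
FD = 5.9 * 2.21 cm = 13.0390 cm

13.0390 cm


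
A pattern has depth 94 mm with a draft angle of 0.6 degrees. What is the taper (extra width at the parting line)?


Formula: taper = depth * tan(draft_angle)
tan(0.6 deg) = 0.0104724
taper = 94 mm * 0.0104724 = 0.9844 mm

Final answer: 0.9844 mm


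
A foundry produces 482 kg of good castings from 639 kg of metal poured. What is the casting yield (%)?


Formula: Casting Yield = (W_good / W_total) * 100
Yield = (482 kg / 639 kg) * 100 = 75.4304%


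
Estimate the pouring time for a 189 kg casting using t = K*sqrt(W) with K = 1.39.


Formula: t = K * sqrt(W)
sqrt(W) = sqrt(189) = 13.74773
t = 1.39 * 13.74773 = 19.1093 s


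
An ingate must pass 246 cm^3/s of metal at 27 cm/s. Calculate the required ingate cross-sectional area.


Formula: A_ingate = Q / v  (continuity equation)
A = 246 cm^3/s / 27 cm/s = 9.1111 cm^2

9.1111 cm^2


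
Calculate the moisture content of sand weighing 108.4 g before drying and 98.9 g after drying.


Formula: MC = (W_wet - W_dry) / W_wet * 100
Water mass = 108.4 - 98.9 = 9.5 g
MC = 9.5 / 108.4 * 100 = 8.7638%

Answer: 8.7638%


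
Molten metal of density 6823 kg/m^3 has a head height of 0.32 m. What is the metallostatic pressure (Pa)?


Formula: P = rho * g * h
rho * g = 6823 * 9.81 = 66933.63 N/m^3
P = 66933.63 * 0.32 = 21418.7616 Pa

Answer: 21418.7616 Pa


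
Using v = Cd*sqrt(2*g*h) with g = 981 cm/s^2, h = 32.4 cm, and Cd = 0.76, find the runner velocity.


Formula: v = Cd * sqrt(2 * g * h)  (Torricelli with discharge coefficient)
2*g*h = 2 * 981 * 32.4 = 63568.8 cm^2/s^2
sqrt(63568.8) = 252.12854 cm/s
v = 0.76 * 252.12854 = 191.6177 cm/s

Answer: 191.6177 cm/s


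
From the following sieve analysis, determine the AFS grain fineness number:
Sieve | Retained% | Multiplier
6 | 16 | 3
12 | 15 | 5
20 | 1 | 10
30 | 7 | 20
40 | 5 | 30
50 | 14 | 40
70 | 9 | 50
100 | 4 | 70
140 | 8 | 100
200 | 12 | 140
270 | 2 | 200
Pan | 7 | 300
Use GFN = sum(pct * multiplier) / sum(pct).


Formula: GFN = sum(pct * multiplier) / sum(pct)
sum(pct * multiplier) = 6693
sum(pct) = 100
GFN = 6693 / 100 = 66.93

Final answer: 66.93


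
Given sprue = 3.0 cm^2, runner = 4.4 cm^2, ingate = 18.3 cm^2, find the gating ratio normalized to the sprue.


Sprue:Runner:Ingate = 1 : 4.4/3.0 : 18.3/3.0 = 1:1.47:6.10

Final answer: 1:1.47:6.10


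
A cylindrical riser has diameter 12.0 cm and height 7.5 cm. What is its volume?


Formula: V = pi * (D/2)^2 * H  (cylinder volume)
Radius = D/2 = 12.0/2 = 6.0 cm
V = pi * 6.0^2 * 7.5 = 848.2300 cm^3

Final answer: 848.2300 cm^3


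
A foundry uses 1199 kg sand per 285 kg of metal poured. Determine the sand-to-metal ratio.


Formula: Sand-to-Metal Ratio = W_sand / W_metal
Ratio = 1199 kg / 285 kg = 4.2070

4.2070


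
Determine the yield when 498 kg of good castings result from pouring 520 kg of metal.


Formula: Casting Yield = (W_good / W_total) * 100
Yield = (498 kg / 520 kg) * 100 = 95.7692%

Answer: 95.7692%


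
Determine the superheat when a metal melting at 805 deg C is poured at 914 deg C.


Formula: Superheat = T_pour - T_melt
Superheat = 914 - 805 = 109 deg C


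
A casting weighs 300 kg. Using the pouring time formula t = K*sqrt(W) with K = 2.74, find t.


Formula: t = K * sqrt(W)
sqrt(W) = sqrt(300) = 17.32051
t = 2.74 * 17.32051 = 47.4582 s


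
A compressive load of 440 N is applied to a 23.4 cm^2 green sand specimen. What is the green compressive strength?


Formula: Compressive Strength = Force / Area
Strength = 440 N / 23.4 cm^2 = 18.8034 N/cm^2

Final answer: 18.8034 N/cm^2


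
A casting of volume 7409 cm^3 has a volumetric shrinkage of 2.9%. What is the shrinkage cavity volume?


Formula: V_shrink = V_casting * shrinkage_pct / 100
V_shrink = 7409 cm^3 * 2.9 / 100 = 214.8610 cm^3

Answer: 214.8610 cm^3


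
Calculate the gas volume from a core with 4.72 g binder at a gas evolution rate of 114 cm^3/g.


Formula: V_gas = W_binder * gas_evolution_rate
V = 4.72 g * 114 cm^3/g = 538.0800 cm^3


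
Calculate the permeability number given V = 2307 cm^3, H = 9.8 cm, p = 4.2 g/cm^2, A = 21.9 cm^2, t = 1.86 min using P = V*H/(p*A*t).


Formula: Permeability Number P = (V * H) / (p * A * t)
Numerator: V * H = 2307 * 9.8 = 22608.6
Denominator: p * A * t = 4.2 * 21.9 * 1.86 = 171.0828
P = 22608.6 / 171.0828 = 132.1500

Final answer: 132.1500


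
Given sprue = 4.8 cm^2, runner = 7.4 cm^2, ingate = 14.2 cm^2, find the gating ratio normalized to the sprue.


Sprue:Runner:Ingate = 1 : 7.4/4.8 : 14.2/4.8 = 1:1.54:2.96


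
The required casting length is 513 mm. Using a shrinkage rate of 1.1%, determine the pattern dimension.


Formula: L_pattern = L_casting * (1 + shrinkage_rate/100)
Shrinkage factor = 1 + 1.1/100 = 1.011
L_pattern = 513 mm * 1.011 = 518.6430 mm

Answer: 518.6430 mm


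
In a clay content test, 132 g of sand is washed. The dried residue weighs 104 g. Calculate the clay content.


Formula: Clay% = (W_total - W_washed) / W_total * 100
Clay mass = 132 - 104 = 28 g
Clay% = 28 / 132 * 100 = 21.2121%

21.2121%


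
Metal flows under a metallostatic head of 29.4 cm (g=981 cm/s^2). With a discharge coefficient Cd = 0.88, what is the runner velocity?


Formula: v = Cd * sqrt(2 * g * h)  (Torricelli with discharge coefficient)
2*g*h = 2 * 981 * 29.4 = 57682.8 cm^2/s^2
sqrt(57682.8) = 240.17244 cm/s
v = 0.88 * 240.17244 = 211.3517 cm/s

211.3517 cm/s


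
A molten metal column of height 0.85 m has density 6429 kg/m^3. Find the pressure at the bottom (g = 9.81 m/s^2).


Formula: P = rho * g * h
rho * g = 6429 * 9.81 = 63068.49 N/m^3
P = 63068.49 * 0.85 = 53608.2165 Pa


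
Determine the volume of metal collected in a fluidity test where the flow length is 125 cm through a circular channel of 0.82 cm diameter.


Formula: V = pi * (d/2)^2 * L  (cylinder volume)
Radius = 0.82/2 = 0.41 cm
V = pi * 0.41^2 * 125 = 66.0127 cm^3

66.0127 cm^3


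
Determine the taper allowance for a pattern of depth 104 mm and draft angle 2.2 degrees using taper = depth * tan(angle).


Formula: taper = depth * tan(draft_angle)
tan(2.2 deg) = 0.0384161
taper = 104 mm * 0.0384161 = 3.9953 mm

3.9953 mm


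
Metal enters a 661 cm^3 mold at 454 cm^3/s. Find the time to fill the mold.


Formula: t_fill = V_mold / Q_flow
t = 661 cm^3 / 454 cm^3/s = 1.4559 s

Answer: 1.4559 s


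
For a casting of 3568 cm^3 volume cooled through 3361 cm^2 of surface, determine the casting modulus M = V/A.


Formula: Casting Modulus M = V / A
M = 3568 cm^3 / 3361 cm^2 = 1.0616 cm


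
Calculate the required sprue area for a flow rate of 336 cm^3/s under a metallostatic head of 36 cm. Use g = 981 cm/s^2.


Formula: v = sqrt(2*g*h), A = Q/v
Velocity: v = sqrt(2 * 981 * 36) = sqrt(70632) = 265.7668 cm/s
Sprue area: A = Q / v = 336 / 265.7668 = 1.2643 cm^2

Final answer: 1.2643 cm^2


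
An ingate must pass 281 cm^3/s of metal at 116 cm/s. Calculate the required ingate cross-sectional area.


Formula: A_ingate = Q / v  (continuity equation)
A = 281 cm^3/s / 116 cm/s = 2.4224 cm^2


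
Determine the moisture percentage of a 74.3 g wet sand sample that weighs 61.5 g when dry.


Formula: MC = (W_wet - W_dry) / W_wet * 100
Water mass = 74.3 - 61.5 = 12.8 g
MC = 12.8 / 74.3 * 100 = 17.2275%


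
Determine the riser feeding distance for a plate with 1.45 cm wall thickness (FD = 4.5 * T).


Formula: FD = 4.5 * T  (riser feeding-distance rule)
FD = 4.5 * 1.45 cm = 6.5250 cm

Final answer: 6.5250 cm


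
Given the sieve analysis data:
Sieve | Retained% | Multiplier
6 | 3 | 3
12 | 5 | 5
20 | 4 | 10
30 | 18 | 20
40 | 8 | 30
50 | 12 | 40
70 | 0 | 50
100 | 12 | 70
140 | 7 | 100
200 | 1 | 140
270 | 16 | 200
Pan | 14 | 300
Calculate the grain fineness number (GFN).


Formula: GFN = sum(pct * multiplier) / sum(pct)
sum(pct * multiplier) = 10234
sum(pct) = 100
GFN = 10234 / 100 = 102.34

Answer: 102.34


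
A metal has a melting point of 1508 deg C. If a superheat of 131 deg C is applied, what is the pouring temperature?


Formula: T_pour = T_melt + Superheat
T_pour = 1508 + 131 = 1639 deg C

Answer: 1639 deg C


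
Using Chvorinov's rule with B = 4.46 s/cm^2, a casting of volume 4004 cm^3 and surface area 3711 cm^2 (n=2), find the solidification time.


Formula: t_s = B * (V/A)^n  (Chvorinov's rule, n=2)
Modulus M = V/A = 4004/3711 = 1.078954 cm
M^2 = 1.078954^2 = 1.164142 cm^2
t_s = 4.46 * 1.164142 = 5.1921 s

Answer: 5.1921 s


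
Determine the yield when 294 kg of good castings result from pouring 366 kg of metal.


Formula: Casting Yield = (W_good / W_total) * 100
Yield = (294 kg / 366 kg) * 100 = 80.3279%


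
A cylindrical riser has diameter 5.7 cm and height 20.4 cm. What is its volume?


Formula: V = pi * (D/2)^2 * H  (cylinder volume)
Radius = D/2 = 5.7/2 = 2.85 cm
V = pi * 2.85^2 * 20.4 = 520.5588 cm^3

520.5588 cm^3


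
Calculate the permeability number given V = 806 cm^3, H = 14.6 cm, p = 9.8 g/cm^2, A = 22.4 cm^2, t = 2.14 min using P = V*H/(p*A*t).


Formula: Permeability Number P = (V * H) / (p * A * t)
Numerator: V * H = 806 * 14.6 = 11767.6
Denominator: p * A * t = 9.8 * 22.4 * 2.14 = 469.7728
P = 11767.6 / 469.7728 = 25.0496

25.0496


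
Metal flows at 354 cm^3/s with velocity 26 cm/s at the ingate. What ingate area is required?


Formula: A_ingate = Q / v  (continuity equation)
A = 354 cm^3/s / 26 cm/s = 13.6154 cm^2

Answer: 13.6154 cm^2


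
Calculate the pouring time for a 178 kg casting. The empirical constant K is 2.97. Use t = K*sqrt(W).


Formula: t = K * sqrt(W)
sqrt(W) = sqrt(178) = 13.34166
t = 2.97 * 13.34166 = 39.6247 s


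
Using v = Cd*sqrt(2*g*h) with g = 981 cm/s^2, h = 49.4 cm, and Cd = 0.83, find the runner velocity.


Formula: v = Cd * sqrt(2 * g * h)  (Torricelli with discharge coefficient)
2*g*h = 2 * 981 * 49.4 = 96922.8 cm^2/s^2
sqrt(96922.8) = 311.32427 cm/s
v = 0.83 * 311.32427 = 258.3991 cm/s

Answer: 258.3991 cm/s


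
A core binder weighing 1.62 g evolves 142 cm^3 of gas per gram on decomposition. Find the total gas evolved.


Formula: V_gas = W_binder * gas_evolution_rate
V = 1.62 g * 142 cm^3/g = 230.0400 cm^3

230.0400 cm^3


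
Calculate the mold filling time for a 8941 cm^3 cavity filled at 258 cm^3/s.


Formula: t_fill = V_mold / Q_flow
t = 8941 cm^3 / 258 cm^3/s = 34.6550 s

34.6550 s


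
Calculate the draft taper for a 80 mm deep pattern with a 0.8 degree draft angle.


Formula: taper = depth * tan(draft_angle)
tan(0.8 deg) = 0.0139635
taper = 80 mm * 0.0139635 = 1.1171 mm

1.1171 mm


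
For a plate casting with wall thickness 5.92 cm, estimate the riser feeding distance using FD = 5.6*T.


Formula: FD = 5.6 * T  (riser feeding-distance rule)
FD = 5.6 * 5.92 cm = 33.1520 cm

33.1520 cm


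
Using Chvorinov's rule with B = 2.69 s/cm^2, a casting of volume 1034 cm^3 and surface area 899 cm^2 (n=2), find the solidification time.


Formula: t_s = B * (V/A)^n  (Chvorinov's rule, n=2)
Modulus M = V/A = 1034/899 = 1.150167 cm
M^2 = 1.150167^2 = 1.322884 cm^2
t_s = 2.69 * 1.322884 = 3.5586 s


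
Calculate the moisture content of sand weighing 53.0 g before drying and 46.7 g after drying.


Formula: MC = (W_wet - W_dry) / W_wet * 100
Water mass = 53.0 - 46.7 = 6.3 g
MC = 6.3 / 53.0 * 100 = 11.8868%


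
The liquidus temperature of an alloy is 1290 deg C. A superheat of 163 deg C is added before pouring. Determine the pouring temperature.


Formula: T_pour = T_melt + Superheat
T_pour = 1290 + 163 = 1453 deg C

1453 deg C


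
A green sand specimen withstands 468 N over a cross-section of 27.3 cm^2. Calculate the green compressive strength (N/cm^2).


Formula: Compressive Strength = Force / Area
Strength = 468 N / 27.3 cm^2 = 17.1429 N/cm^2

Final answer: 17.1429 N/cm^2


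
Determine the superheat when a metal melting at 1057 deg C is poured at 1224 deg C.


Formula: Superheat = T_pour - T_melt
Superheat = 1224 - 1057 = 167 deg C

Answer: 167 deg C


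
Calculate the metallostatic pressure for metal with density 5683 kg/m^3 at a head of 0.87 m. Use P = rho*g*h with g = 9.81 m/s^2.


Formula: P = rho * g * h
rho * g = 5683 * 9.81 = 55750.23 N/m^3
P = 55750.23 * 0.87 = 48502.7001 Pa

48502.7001 Pa


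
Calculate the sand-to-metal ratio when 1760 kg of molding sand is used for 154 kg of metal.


Formula: Sand-to-Metal Ratio = W_sand / W_metal
Ratio = 1760 kg / 154 kg = 11.4286

Answer: 11.4286


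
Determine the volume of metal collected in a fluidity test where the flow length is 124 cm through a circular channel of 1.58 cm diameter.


Formula: V = pi * (d/2)^2 * L  (cylinder volume)
Radius = 1.58/2 = 0.79 cm
V = pi * 0.79^2 * 124 = 243.1228 cm^3

Answer: 243.1228 cm^3


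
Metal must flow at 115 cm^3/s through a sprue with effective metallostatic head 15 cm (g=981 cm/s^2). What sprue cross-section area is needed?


Formula: v = sqrt(2*g*h), A = Q/v
Velocity: v = sqrt(2 * 981 * 15) = sqrt(29430) = 171.5517 cm/s
Sprue area: A = Q / v = 115 / 171.5517 = 0.6704 cm^2

Answer: 0.6704 cm^2


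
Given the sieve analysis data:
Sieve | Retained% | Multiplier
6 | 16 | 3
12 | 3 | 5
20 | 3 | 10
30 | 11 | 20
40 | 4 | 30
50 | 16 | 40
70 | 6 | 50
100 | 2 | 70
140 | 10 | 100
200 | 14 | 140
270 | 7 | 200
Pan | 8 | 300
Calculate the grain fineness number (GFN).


Formula: GFN = sum(pct * multiplier) / sum(pct)
sum(pct * multiplier) = 8273
sum(pct) = 100
GFN = 8273 / 100 = 82.73

Answer: 82.73


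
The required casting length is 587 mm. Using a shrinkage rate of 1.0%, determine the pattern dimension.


Formula: L_pattern = L_casting * (1 + shrinkage_rate/100)
Shrinkage factor = 1 + 1.0/100 = 1.01
L_pattern = 587 mm * 1.01 = 592.8700 mm

592.8700 mm


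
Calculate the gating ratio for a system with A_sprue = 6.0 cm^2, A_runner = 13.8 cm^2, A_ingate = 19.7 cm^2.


Sprue:Runner:Ingate = 1 : 13.8/6.0 : 19.7/6.0 = 1:2.30:3.28

1:2.30:3.28


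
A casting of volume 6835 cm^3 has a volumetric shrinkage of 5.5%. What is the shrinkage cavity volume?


Formula: V_shrink = V_casting * shrinkage_pct / 100
V_shrink = 6835 cm^3 * 5.5 / 100 = 375.9250 cm^3


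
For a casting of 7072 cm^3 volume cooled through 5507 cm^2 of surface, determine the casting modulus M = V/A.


Formula: Casting Modulus M = V / A
M = 7072 cm^3 / 5507 cm^2 = 1.2842 cm

Answer: 1.2842 cm


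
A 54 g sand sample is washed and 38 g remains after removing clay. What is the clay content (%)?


Formula: Clay% = (W_total - W_washed) / W_total * 100
Clay mass = 54 - 38 = 16 g
Clay% = 16 / 54 * 100 = 29.6296%

Final answer: 29.6296%


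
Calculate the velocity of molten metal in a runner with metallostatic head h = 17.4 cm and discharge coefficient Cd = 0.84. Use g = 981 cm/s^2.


Formula: v = Cd * sqrt(2 * g * h)  (Torricelli with discharge coefficient)
2*g*h = 2 * 981 * 17.4 = 34138.8 cm^2/s^2
sqrt(34138.8) = 184.76688 cm/s
v = 0.84 * 184.76688 = 155.2042 cm/s

Final answer: 155.2042 cm/s


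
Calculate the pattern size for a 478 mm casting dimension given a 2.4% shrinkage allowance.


Formula: L_pattern = L_casting * (1 + shrinkage_rate/100)
Shrinkage factor = 1 + 2.4/100 = 1.024
L_pattern = 478 mm * 1.024 = 489.4720 mm

Final answer: 489.4720 mm


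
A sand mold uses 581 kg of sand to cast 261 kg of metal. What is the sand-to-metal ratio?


Formula: Sand-to-Metal Ratio = W_sand / W_metal
Ratio = 581 kg / 261 kg = 2.2261


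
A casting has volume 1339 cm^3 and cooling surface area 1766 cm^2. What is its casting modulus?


Formula: Casting Modulus M = V / A
M = 1339 cm^3 / 1766 cm^2 = 0.7582 cm

Answer: 0.7582 cm


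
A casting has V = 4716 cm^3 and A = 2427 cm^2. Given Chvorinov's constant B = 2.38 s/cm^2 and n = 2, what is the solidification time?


Formula: t_s = B * (V/A)^n  (Chvorinov's rule, n=2)
Modulus M = V/A = 4716/2427 = 1.943140 cm
M^2 = 1.943140^2 = 3.775793 cm^2
t_s = 2.38 * 3.775793 = 8.9864 s

8.9864 s


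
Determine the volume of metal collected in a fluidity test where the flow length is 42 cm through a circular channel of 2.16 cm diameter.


Formula: V = pi * (d/2)^2 * L  (cylinder volume)
Radius = 2.16/2 = 1.08 cm
V = pi * 1.08^2 * 42 = 153.9029 cm^3

Answer: 153.9029 cm^3


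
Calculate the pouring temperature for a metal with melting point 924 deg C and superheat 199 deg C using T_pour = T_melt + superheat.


Formula: T_pour = T_melt + Superheat
T_pour = 924 + 199 = 1123 deg C

Answer: 1123 deg C


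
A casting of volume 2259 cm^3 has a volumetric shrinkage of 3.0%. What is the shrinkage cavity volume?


Formula: V_shrink = V_casting * shrinkage_pct / 100
V_shrink = 2259 cm^3 * 3.0 / 100 = 67.7700 cm^3

Answer: 67.7700 cm^3


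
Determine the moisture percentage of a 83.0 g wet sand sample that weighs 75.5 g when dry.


Formula: MC = (W_wet - W_dry) / W_wet * 100
Water mass = 83.0 - 75.5 = 7.5 g
MC = 7.5 / 83.0 * 100 = 9.0361%


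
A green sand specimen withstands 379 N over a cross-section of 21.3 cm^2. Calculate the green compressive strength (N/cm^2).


Formula: Compressive Strength = Force / Area
Strength = 379 N / 21.3 cm^2 = 17.7934 N/cm^2

17.7934 N/cm^2


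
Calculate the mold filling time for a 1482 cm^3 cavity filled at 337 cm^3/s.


Formula: t_fill = V_mold / Q_flow
t = 1482 cm^3 / 337 cm^3/s = 4.3976 s

4.3976 s


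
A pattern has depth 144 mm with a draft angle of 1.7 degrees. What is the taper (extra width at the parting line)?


Formula: taper = depth * tan(draft_angle)
tan(1.7 deg) = 0.0296793
taper = 144 mm * 0.0296793 = 4.2738 mm


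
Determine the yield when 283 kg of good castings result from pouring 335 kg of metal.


Formula: Casting Yield = (W_good / W_total) * 100
Yield = (283 kg / 335 kg) * 100 = 84.4776%


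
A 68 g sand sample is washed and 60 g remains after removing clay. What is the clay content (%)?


Formula: Clay% = (W_total - W_washed) / W_total * 100
Clay mass = 68 - 60 = 8 g
Clay% = 8 / 68 * 100 = 11.7647%

11.7647%


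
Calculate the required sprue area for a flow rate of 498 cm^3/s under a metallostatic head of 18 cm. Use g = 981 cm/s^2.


Formula: v = sqrt(2*g*h), A = Q/v
Velocity: v = sqrt(2 * 981 * 18) = sqrt(35316) = 187.9255 cm/s
Sprue area: A = Q / v = 498 / 187.9255 = 2.6500 cm^2


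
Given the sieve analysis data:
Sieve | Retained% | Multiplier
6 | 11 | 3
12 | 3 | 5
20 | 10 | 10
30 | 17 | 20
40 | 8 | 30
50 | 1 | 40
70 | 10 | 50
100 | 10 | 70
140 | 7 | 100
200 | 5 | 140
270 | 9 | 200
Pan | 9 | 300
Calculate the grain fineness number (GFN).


Formula: GFN = sum(pct * multiplier) / sum(pct)
sum(pct * multiplier) = 7868
sum(pct) = 100
GFN = 7868 / 100 = 78.68

78.68


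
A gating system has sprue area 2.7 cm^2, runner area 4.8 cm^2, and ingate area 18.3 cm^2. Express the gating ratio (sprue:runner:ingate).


Sprue:Runner:Ingate = 1 : 4.8/2.7 : 18.3/2.7 = 1:1.78:6.78


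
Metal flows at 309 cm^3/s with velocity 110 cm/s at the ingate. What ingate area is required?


Formula: A_ingate = Q / v  (continuity equation)
A = 309 cm^3/s / 110 cm/s = 2.8091 cm^2

Final answer: 2.8091 cm^2


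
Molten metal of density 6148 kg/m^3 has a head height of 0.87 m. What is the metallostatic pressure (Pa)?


Formula: P = rho * g * h
rho * g = 6148 * 9.81 = 60311.88 N/m^3
P = 60311.88 * 0.87 = 52471.3356 Pa

Final answer: 52471.3356 Pa


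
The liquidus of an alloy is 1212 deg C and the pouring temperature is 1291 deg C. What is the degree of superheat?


Formula: Superheat = T_pour - T_melt
Superheat = 1291 - 1212 = 79 deg C

Final answer: 79 deg C


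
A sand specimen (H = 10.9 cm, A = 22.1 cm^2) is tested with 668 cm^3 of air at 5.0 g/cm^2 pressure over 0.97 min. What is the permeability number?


Formula: Permeability Number P = (V * H) / (p * A * t)
Numerator: V * H = 668 * 10.9 = 7281.2
Denominator: p * A * t = 5.0 * 22.1 * 0.97 = 107.185
P = 7281.2 / 107.185 = 67.9311

Final answer: 67.9311


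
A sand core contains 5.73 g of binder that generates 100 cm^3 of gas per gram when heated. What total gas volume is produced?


Formula: V_gas = W_binder * gas_evolution_rate
V = 5.73 g * 100 cm^3/g = 573.0000 cm^3

573.0000 cm^3


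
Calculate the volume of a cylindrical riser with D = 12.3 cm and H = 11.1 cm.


Formula: V = pi * (D/2)^2 * H  (cylinder volume)
Radius = D/2 = 12.3/2 = 6.15 cm
V = pi * 6.15^2 * 11.1 = 1318.9341 cm^3


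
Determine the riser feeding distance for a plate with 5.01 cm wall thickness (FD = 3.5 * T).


Formula: FD = 3.5 * T  (riser feeding-distance rule)
FD = 3.5 * 5.01 cm = 17.5350 cm

Final answer: 17.5350 cm


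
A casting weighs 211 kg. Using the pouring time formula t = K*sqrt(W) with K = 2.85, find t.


Formula: t = K * sqrt(W)
sqrt(W) = sqrt(211) = 14.52584
t = 2.85 * 14.52584 = 41.3986 s


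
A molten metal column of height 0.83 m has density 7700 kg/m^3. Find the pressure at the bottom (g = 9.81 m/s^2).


Formula: P = rho * g * h
rho * g = 7700 * 9.81 = 75537.0 N/m^3
P = 75537.0 * 0.83 = 62695.7100 Pa

Final answer: 62695.7100 Pa


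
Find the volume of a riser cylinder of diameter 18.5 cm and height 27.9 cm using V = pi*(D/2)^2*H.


Formula: V = pi * (D/2)^2 * H  (cylinder volume)
Radius = D/2 = 18.5/2 = 9.25 cm
V = pi * 9.25^2 * 27.9 = 7499.5903 cm^3

Answer: 7499.5903 cm^3


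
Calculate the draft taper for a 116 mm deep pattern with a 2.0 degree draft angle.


Formula: taper = depth * tan(draft_angle)
tan(2.0 deg) = 0.0349208
taper = 116 mm * 0.0349208 = 4.0508 mm

4.0508 mm


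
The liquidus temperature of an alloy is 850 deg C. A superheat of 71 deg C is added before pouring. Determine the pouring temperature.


Formula: T_pour = T_melt + Superheat
T_pour = 850 + 71 = 921 deg C

Answer: 921 deg C


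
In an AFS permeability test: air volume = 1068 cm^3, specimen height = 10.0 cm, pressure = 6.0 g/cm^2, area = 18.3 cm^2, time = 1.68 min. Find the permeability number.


Formula: Permeability Number P = (V * H) / (p * A * t)
Numerator: V * H = 1068 * 10.0 = 10680.0
Denominator: p * A * t = 6.0 * 18.3 * 1.68 = 184.464
P = 10680.0 / 184.464 = 57.8975

57.8975


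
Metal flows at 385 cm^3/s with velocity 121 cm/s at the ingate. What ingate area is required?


Formula: A_ingate = Q / v  (continuity equation)
A = 385 cm^3/s / 121 cm/s = 3.1818 cm^2

3.1818 cm^2


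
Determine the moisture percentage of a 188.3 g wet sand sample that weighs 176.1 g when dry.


Formula: MC = (W_wet - W_dry) / W_wet * 100
Water mass = 188.3 - 176.1 = 12.2 g
MC = 12.2 / 188.3 * 100 = 6.4790%

Final answer: 6.4790%


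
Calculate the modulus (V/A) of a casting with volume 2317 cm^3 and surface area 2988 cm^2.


Formula: Casting Modulus M = V / A
M = 2317 cm^3 / 2988 cm^2 = 0.7754 cm

Answer: 0.7754 cm


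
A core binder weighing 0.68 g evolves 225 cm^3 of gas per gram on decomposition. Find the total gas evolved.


Formula: V_gas = W_binder * gas_evolution_rate
V = 0.68 g * 225 cm^3/g = 153.0000 cm^3

Final answer: 153.0000 cm^3


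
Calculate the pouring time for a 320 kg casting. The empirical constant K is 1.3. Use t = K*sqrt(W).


Formula: t = K * sqrt(W)
sqrt(W) = sqrt(320) = 17.88854
t = 1.3 * 17.88854 = 23.2551 s

Final answer: 23.2551 s


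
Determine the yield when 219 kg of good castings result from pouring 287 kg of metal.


Formula: Casting Yield = (W_good / W_total) * 100
Yield = (219 kg / 287 kg) * 100 = 76.3066%

Final answer: 76.3066%


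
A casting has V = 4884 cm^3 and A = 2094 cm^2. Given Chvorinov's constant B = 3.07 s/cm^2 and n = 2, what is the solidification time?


Formula: t_s = B * (V/A)^n  (Chvorinov's rule, n=2)
Modulus M = V/A = 4884/2094 = 2.332378 cm
M^2 = 2.332378^2 = 5.439987 cm^2
t_s = 3.07 * 5.439987 = 16.7008 s


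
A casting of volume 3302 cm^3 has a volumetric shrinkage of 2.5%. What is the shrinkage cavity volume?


Formula: V_shrink = V_casting * shrinkage_pct / 100
V_shrink = 3302 cm^3 * 2.5 / 100 = 82.5500 cm^3

Answer: 82.5500 cm^3


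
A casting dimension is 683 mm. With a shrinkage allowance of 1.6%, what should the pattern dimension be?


Formula: L_pattern = L_casting * (1 + shrinkage_rate/100)
Shrinkage factor = 1 + 1.6/100 = 1.016
L_pattern = 683 mm * 1.016 = 693.9280 mm

Final answer: 693.9280 mm


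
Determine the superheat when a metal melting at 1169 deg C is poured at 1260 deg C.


Formula: Superheat = T_pour - T_melt
Superheat = 1260 - 1169 = 91 deg C

Answer: 91 deg C


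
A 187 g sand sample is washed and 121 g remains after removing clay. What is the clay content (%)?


Formula: Clay% = (W_total - W_washed) / W_total * 100
Clay mass = 187 - 121 = 66 g
Clay% = 66 / 187 * 100 = 35.2941%

35.2941%


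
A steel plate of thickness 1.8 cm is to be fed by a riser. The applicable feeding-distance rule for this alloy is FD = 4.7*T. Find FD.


Formula: FD = 4.7 * T  (riser feeding-distance rule)
FD = 4.7 * 1.8 cm = 8.4600 cm

Final answer: 8.4600 cm


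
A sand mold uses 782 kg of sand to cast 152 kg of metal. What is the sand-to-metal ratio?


Formula: Sand-to-Metal Ratio = W_sand / W_metal
Ratio = 782 kg / 152 kg = 5.1447


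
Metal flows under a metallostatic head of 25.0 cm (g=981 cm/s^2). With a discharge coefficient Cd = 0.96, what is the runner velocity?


Formula: v = Cd * sqrt(2 * g * h)  (Torricelli with discharge coefficient)
2*g*h = 2 * 981 * 25.0 = 49050.0 cm^2/s^2
sqrt(49050.0) = 221.47235 cm/s
v = 0.96 * 221.47235 = 212.6135 cm/s

Final answer: 212.6135 cm/s


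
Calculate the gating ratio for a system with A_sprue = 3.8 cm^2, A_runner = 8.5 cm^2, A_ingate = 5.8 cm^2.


Sprue:Runner:Ingate = 1 : 8.5/3.8 : 5.8/3.8 = 1:2.24:1.53

1:2.24:1.53


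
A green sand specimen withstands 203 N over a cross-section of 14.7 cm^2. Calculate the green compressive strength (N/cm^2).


Formula: Compressive Strength = Force / Area
Strength = 203 N / 14.7 cm^2 = 13.8095 N/cm^2

13.8095 N/cm^2


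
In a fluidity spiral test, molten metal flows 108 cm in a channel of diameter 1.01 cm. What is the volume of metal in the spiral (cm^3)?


Formula: V = pi * (d/2)^2 * L  (cylinder volume)
Radius = 1.01/2 = 0.505 cm
V = pi * 0.505^2 * 108 = 86.5279 cm^3

86.5279 cm^3


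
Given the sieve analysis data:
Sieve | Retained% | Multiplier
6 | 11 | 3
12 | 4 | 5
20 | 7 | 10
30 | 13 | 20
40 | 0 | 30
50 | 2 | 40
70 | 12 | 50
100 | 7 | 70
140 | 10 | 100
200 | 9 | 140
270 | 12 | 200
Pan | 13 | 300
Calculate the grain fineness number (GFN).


Formula: GFN = sum(pct * multiplier) / sum(pct)
sum(pct * multiplier) = 10113
sum(pct) = 100
GFN = 10113 / 100 = 101.13
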